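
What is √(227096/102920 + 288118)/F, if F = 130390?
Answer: √47686263969305/1677467350 ≈ 0.0041166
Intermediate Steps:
√(227096/102920 + 288118)/F = √(227096/102920 + 288118)/130390 = √(227096*(1/102920) + 288118)*(1/130390) = √(28387/12865 + 288118)*(1/130390) = √(3706666457/12865)*(1/130390) = (√47686263969305/12865)*(1/130390) = √47686263969305/1677467350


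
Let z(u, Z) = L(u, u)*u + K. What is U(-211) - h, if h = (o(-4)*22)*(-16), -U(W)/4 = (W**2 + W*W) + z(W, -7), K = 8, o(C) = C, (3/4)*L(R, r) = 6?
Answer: -350856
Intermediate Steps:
L(R, r) = 8 (L(R, r) = (4/3)*6 = 8)
z(u, Z) = 8 + 8*u (z(u, Z) = 8*u + 8 = 8 + 8*u)
U(W) = -32 - 32*W - 8*W**2 (U(W) = -4*((W**2 + W*W) + (8 + 8*W)) = -4*((W**2 + W**2) + (8 + 8*W)) = -4*(2*W**2 + (8 + 8*W)) = -4*(8 + 2*W**2 + 8*W) = -32 - 32*W - 8*W**2)
h = 1408 (h = -4*22*(-16) = -88*(-16) = 1408)
U(-211) - h = (-32 - 32*(-211) - 8*(-211)**2) - 1*1408 = (-32 + 6752 - 8*44521) - 1408 = (-32 + 6752 - 356168) - 1408 = -349448 - 1408 = -350856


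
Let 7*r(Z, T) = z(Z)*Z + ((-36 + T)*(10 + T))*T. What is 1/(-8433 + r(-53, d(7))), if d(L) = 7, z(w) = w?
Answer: -7/59673 ≈ -0.00011731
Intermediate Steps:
r(Z, T) = Z²/7 + T*(-36 + T)*(10 + T)/7 (r(Z, T) = (Z*Z + ((-36 + T)*(10 + T))*T)/7 = (Z² + T*(-36 + T)*(10 + T))/7 = Z²/7 + T*(-36 + T)*(10 + T)/7)
1/(-8433 + r(-53, d(7))) = 1/(-8433 + (-360/7*7 - 26/7*7² + (⅐)*7³ + (⅐)*(-53)²)) = 1/(-8433 + (-360 - 26/7*49 + (⅐)*343 + (⅐)*2809)) = 1/(-8433 + (-360 - 182 + 49 + 2809/7)) = 1/(-8433 - 642/7) = 1/(-59673/7) = -7/59673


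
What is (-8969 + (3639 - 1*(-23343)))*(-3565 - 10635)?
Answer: -255784600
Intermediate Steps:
(-8969 + (3639 - 1*(-23343)))*(-3565 - 10635) = (-8969 + (3639 + 23343))*(-14200) = (-8969 + 26982)*(-14200) = 18013*(-14200) = -255784600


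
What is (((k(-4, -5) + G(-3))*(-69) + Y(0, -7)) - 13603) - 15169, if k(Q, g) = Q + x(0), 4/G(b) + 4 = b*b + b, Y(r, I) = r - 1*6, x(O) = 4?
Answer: -28916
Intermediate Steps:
Y(r, I) = -6 + r (Y(r, I) = r - 6 = -6 + r)
G(b) = 4/(-4 + b + b²) (G(b) = 4/(-4 + (b*b + b)) = 4/(-4 + (b² + b)) = 4/(-4 + (b + b²)) = 4/(-4 + b + b²))
k(Q, g) = 4 + Q (k(Q, g) = Q + 4 = 4 + Q)
(((k(-4, -5) + G(-3))*(-69) + Y(0, -7)) - 13603) - 15169 = ((((4 - 4) + 4/(-4 - 3 + (-3)²))*(-69) + (-6 + 0)) - 13603) - 15169 = (((0 + 4/(-4 - 3 + 9))*(-69) - 6) - 13603) - 15169 = (((0 + 4/2)*(-69) - 6) - 13603) - 15169 = (((0 + 4*(½))*(-69) - 6) - 13603) - 15169 = (((0 + 2)*(-69) - 6) - 13603) - 15169 = ((2*(-69) - 6) - 13603) - 15169 = ((-138 - 6) - 13603) - 15169 = (-144 - 13603) - 15169 = -13747 - 15169 = -28916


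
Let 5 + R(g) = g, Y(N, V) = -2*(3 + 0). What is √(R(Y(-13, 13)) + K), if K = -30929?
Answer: 2*I*√7735 ≈ 175.9*I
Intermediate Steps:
Y(N, V) = -6 (Y(N, V) = -2*3 = -6)
R(g) = -5 + g
√(R(Y(-13, 13)) + K) = √((-5 - 6) - 30929) = √(-11 - 30929) = √(-30940) = 2*I*√7735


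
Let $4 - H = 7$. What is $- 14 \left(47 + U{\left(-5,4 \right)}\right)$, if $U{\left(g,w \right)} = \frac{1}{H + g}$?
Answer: $- \frac{2625}{4} \approx -656.25$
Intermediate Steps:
$H = -3$ ($H = 4 - 7 = -3$)
$U{\left(g,w \right)} = \frac{1}{-3 + g}$
$- 14 \left(47 + U{\left(-5,4 \right)}\right) = - 14 \left(47 + \frac{1}{-3 - 5}\right) = - 14 \left(47 + \frac{1}{-8}\right) = - 14 \left(47 - \frac{1}{8}\right) = \left(-14\right) \frac{375}{8} = - \frac{2625}{4}$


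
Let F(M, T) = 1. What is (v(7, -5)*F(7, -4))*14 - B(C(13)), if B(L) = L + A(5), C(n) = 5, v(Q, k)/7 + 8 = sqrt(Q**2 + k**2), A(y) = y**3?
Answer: -914 + 98*sqrt(74) ≈ -70.972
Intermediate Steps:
v(Q, k) = -56 + 7*sqrt(Q**2 + k**2)
B(L) = 125 + L (B(L) = L + 5**3 = L + 125 = 125 + L)
(v(7, -5)*F(7, -4))*14 - B(C(13)) = ((-56 + 7*sqrt(7**2 + (-5)**2))*1)*14 - (125 + 5) = ((-56 + 7*sqrt(49 + 25))*1)*14 - 1*130 = ((-56 + 7*sqrt(74))*1)*14 - 130 = (-56 + 7*sqrt(74))*14 - 130 = (-784 + 98*sqrt(74)) - 130 = -914 + 98*sqrt(74)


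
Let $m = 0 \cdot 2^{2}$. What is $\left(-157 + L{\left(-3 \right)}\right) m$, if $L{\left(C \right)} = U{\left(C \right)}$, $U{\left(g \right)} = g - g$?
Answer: $0$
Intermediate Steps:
$U{\left(g \right)} = 0$
$L{\left(C \right)} = 0$
$m = 0$ ($m = 0 \cdot 4 = 0$)
$\left(-157 + L{\left(-3 \right)}\right) m = \left(-157 + 0\right) 0 = \left(-157\right) 0 = 0$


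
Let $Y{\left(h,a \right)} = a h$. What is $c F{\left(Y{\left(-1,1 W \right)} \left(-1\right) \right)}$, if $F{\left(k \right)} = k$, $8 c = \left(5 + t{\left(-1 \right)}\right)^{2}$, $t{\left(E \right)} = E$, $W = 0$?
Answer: $0$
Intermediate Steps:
$c = 2$ ($c = \frac{\left(5 - 1\right)^{2}}{8} = \frac{4^{2}}{8} = \frac{1}{8} \cdot 16 = 2$)
$c F{\left(Y{\left(-1,1 W \right)} \left(-1\right) \right)} = 2 \cdot 1 \cdot 0 \left(-1\right) \left(-1\right) = 2 \cdot 0 \left(-1\right) \left(-1\right) = 2 \cdot 0 \left(-1\right) = 2 \cdot 0 = 0$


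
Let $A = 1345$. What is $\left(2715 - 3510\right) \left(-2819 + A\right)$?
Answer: $1171830$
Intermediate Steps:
$\left(2715 - 3510\right) \left(-2819 + A\right) = \left(2715 - 3510\right) \left(-2819 + 1345\right) = \left(-795\right) \left(-1474\right) = 1171830$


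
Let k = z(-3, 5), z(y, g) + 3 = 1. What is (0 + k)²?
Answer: 4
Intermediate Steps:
z(y, g) = -2 (z(y, g) = -3 + 1 = -2)
k = -2
(0 + k)² = (0 - 2)² = (-2)² = 4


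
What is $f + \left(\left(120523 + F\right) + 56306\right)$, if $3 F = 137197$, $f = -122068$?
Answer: $\frac{301480}{3} \approx 1.0049 \cdot 10^{5}$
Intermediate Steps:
$F = \frac{137197}{3}$ ($F = \frac{1}{3} \cdot 137197 = \frac{137197}{3} \approx 45732.0$)
$f + \left(\left(120523 + F\right) + 56306\right) = -122068 + \left(\left(120523 + \frac{137197}{3}\right) + 56306\right) = -122068 + \left(\frac{498766}{3} + 56306\right) = -122068 + \frac{667684}{3} = \frac{301480}{3}$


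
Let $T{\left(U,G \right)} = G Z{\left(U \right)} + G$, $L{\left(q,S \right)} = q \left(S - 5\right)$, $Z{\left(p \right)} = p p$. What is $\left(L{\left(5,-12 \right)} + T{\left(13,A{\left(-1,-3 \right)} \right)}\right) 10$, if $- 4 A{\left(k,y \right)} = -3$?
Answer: $425$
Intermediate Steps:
$Z{\left(p \right)} = p^{2}$
$L{\left(q,S \right)} = q \left(-5 + S\right)$
$A{\left(k,y \right)} = \frac{3}{4}$ ($A{\left(k,y \right)} = \left(- \frac{1}{4}\right) \left(-3\right) = \frac{3}{4}$)
$T{\left(U,G \right)} = G + G U^{2}$ ($T{\left(U,G \right)} = G U^{2} + G = G + G U^{2}$)
$\left(L{\left(5,-12 \right)} + T{\left(13,A{\left(-1,-3 \right)} \right)}\right) 10 = \left(5 \left(-5 - 12\right) + \frac{3 \left(1 + 13^{2}\right)}{4}\right) 10 = \left(5 \left(-17\right) + \frac{3 \left(1 + 169\right)}{4}\right) 10 = \left(-85 + \frac{3}{4} \cdot 170\right) 10 = \left(-85 + \frac{255}{2}\right) 10 = \frac{85}{2} \cdot 10 = 425$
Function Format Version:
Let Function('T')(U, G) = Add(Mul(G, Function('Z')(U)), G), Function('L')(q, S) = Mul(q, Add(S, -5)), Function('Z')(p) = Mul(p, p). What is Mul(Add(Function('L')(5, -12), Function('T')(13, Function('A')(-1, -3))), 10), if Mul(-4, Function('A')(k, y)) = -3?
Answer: 425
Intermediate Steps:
Function('Z')(p) = Pow(p, 2)
Function('L')(q, S) = Mul(q, Add(-5, S))
Function('A')(k, y) = Rational(3, 4) (Function('A')(k, y) = Mul(Rational(-1, 4), -3) = Rational(3, 4))
Function('T')(U, G) = Add(G, Mul(G, Pow(U, 2))) (Function('T')(U, G) = Add(Mul(G, Pow(U, 2)), G) = Add(G, Mul(G, Pow(U, 2))))
Mul(Add(Function('L')(5, -12), Function('T')(13, Function('A')(-1, -3))), 10) = Mul(Add(Mul(5, Add(-5, -12)), Mul(Rational(3, 4), Add(1, Pow(13, 2)))), 10) = Mul(Add(Mul(5, -17), Mul(Rational(3, 4), Add(1, 169))), 10) = Mul(Add(-85, Mul(Rational(3, 4), 170)), 10) = Mul(Add(-85, Rational(255, 2)), 10) = Mul(Rational(85, 2), 10) = 425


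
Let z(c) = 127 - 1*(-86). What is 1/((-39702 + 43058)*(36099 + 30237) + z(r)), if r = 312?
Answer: 1/222623829 ≈ 4.4919e-9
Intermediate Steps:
z(c) = 213 (z(c) = 127 + 86 = 213)
1/((-39702 + 43058)*(36099 + 30237) + z(r)) = 1/((-39702 + 43058)*(36099 + 30237) + 213) = 1/(3356*66336 + 213) = 1/(222623616 + 213) = 1/222623829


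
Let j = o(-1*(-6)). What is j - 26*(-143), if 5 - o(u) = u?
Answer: 3717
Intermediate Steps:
o(u) = 5 - u
j = -1 (j = 5 - (-1)*(-6) = 5 - 1*6 = 5 - 6 = -1)
j - 26*(-143) = -1 - 26*(-143) = -1 + 3718 = 3717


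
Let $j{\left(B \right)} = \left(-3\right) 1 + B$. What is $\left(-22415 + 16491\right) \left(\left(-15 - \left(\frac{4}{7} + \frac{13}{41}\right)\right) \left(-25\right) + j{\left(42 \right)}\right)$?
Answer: $- \frac{741643332}{287} \approx -2.5841 \cdot 10^{6}$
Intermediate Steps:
$j{\left(B \right)} = -3 + B$
$\left(-22415 + 16491\right) \left(\left(-15 - \left(\frac{4}{7} + \frac{13}{41}\right)\right) \left(-25\right) + j{\left(42 \right)}\right) = \left(-22415 + 16491\right) \left(\left(-15 - \left(\frac{4}{7} + \frac{13}{41}\right)\right) \left(-25\right) + \left(-3 + 42\right)\right) = - 5924 \left(\left(-15 - \frac{255}{287}\right) \left(-25\right) + 39\right) = - 5924 \left(\left(- \frac{4560}{287}\right) \left(-25\right) + 39\right) = - 5924 \left(\frac{114000}{287} + 39\right) = \left(-5924\right) \frac{125193}{287} = - \frac{741643332}{287}$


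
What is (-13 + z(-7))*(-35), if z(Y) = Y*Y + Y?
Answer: -1015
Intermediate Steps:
z(Y) = Y + Y² (z(Y) = Y² + Y = Y + Y²)
(-13 + z(-7))*(-35) = (-13 - 7*(1 - 7))*(-35) = (-13 - 7*(-6))*(-35) = (-13 + 42)*(-35) = 29*(-35) = -1015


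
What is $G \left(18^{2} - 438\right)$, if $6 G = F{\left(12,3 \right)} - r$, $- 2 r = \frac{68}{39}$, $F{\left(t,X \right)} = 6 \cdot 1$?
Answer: $- \frac{5092}{39} \approx -130.56$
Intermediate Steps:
$F{\left(t,X \right)} = 6$
$r = - \frac{34}{39}$ ($r = - \frac{68 \cdot \frac{1}{39}}{2} = \left(- \frac{1}{2}\right) \frac{68}{39} = - \frac{34}{39} \approx -0.87179$)
$G = \frac{134}{117}$ ($G = \frac{6 - - \frac{34}{39}}{6} = \frac{6 + \frac{34}{39}}{6} = \frac{1}{6} \cdot \frac{268}{39} = \frac{134}{117} \approx 1.1453$)
$G \left(18^{2} - 438\right) = \frac{134 \left(18^{2} - 438\right)}{117} = \frac{134 \left(324 - 438\right)}{117} = \frac{134}{117} \left(-114\right) = - \frac{5092}{39}$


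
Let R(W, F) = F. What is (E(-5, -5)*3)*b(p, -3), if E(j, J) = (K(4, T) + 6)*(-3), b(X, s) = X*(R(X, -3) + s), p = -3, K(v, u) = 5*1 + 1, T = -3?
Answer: -1944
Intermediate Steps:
K(v, u) = 6 (K(v, u) = 5 + 1 = 6)
b(X, s) = X*(-3 + s)
E(j, J) = -36 (E(j, J) = (6 + 6)*(-3) = 12*(-3) = -36)
(E(-5, -5)*3)*b(p, -3) = (-36*3)*(-3*(-3 - 3)) = -(-324)*(-6) = -108*18 = -1944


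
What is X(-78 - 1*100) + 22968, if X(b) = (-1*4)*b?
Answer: 23680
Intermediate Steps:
X(b) = -4*b
X(-78 - 1*100) + 22968 = -4*(-78 - 1*100) + 22968 = -4*(-78 - 100) + 22968 = -4*(-178) + 22968 = 712 + 22968 = 23680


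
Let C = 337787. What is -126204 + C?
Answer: 211583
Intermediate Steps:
-126204 + C = -126204 + 337787 = 211583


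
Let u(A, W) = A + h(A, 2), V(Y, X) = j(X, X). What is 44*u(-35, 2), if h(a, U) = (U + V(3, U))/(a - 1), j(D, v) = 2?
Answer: -13904/9 ≈ -1544.9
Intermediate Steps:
V(Y, X) = 2
h(a, U) = (2 + U)/(-1 + a) (h(a, U) = (U + 2)/(a - 1) = (2 + U)/(-1 + a))
u(A, W) = A + 4/(-1 + A) (u(A, W) = A + (2 + 2)/(-1 + A) = A + 4/(-1 + A))
44*u(-35, 2) = 44*((4 - 35*(-1 - 35))/(-1 - 35)) = 44*((4 - 35*(-36))/(-36)) = 44*(-(4 + 1260)/36) = 44*(-1/36*1264) = 44*(-316/9) = -13904/9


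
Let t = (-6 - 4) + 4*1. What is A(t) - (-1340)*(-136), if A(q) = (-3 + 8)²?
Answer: -182215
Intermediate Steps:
t = -6 (t = -10 + 4 = -6)
A(q) = 25 (A(q) = 5² = 25)
A(t) - (-1340)*(-136) = 25 - (-1340)*(-136) = 25 - 1*182240 = 25 - 182240 = -182215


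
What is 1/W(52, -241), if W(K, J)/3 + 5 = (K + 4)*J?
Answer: -1/40503 ≈ -2.4690e-5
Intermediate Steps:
W(K, J) = -15 + 3*J*(4 + K) (W(K, J) = -15 + 3*((K + 4)*J) = -15 + 3*((4 + K)*J) = -15 + 3*(J*(4 + K)) = -15 + 3*J*(4 + K))
1/W(52, -241) = 1/(-15 + 12*(-241) + 3*(-241)*52) = 1/(-15 - 2892 - 37596) = 1/(-40503) = -1/40503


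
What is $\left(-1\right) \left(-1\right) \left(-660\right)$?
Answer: $-660$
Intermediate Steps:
$\left(-1\right) \left(-1\right) \left(-660\right) = 1 \left(-660\right) = -660$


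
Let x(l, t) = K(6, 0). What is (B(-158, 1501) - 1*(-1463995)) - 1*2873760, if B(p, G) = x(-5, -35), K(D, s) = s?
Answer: -1409765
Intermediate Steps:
x(l, t) = 0
B(p, G) = 0
(B(-158, 1501) - 1*(-1463995)) - 1*2873760 = (0 - 1*(-1463995)) - 1*2873760 = (0 + 1463995) - 2873760 = 1463995 - 2873760 = -1409765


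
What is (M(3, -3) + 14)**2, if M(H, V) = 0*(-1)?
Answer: 196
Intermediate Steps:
M(H, V) = 0
(M(3, -3) + 14)**2 = (0 + 14)**2 = 14**2 = 196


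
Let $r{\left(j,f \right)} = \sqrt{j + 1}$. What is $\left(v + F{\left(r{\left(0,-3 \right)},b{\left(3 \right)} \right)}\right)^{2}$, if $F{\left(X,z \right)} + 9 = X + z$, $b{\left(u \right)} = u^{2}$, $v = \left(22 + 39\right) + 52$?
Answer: $12996$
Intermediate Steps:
$r{\left(j,f \right)} = \sqrt{1 + j}$
$v = 113$ ($v = 61 + 52 = 113$)
$F{\left(X,z \right)} = -9 + X + z$ ($F{\left(X,z \right)} = -9 + \left(X + z\right) = -9 + X + z$)
$\left(v + F{\left(r{\left(0,-3 \right)},b{\left(3 \right)} \right)}\right)^{2} = \left(113 + \left(-9 + \sqrt{1 + 0} + 3^{2}\right)\right)^{2} = \left(113 + \left(-9 + \sqrt{1} + 9\right)\right)^{2} = \left(113 + \left(-9 + 1 + 9\right)\right)^{2} = \left(113 + 1\right)^{2} = 114^{2} = 12996$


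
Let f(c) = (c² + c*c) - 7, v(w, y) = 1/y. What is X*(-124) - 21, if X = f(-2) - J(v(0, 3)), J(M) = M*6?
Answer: 103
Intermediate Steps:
J(M) = 6*M
f(c) = -7 + 2*c² (f(c) = (c² + c²) - 7 = 2*c² - 7 = -7 + 2*c²)
X = -1 (X = (-7 + 2*(-2)²) - 6/3 = (-7 + 2*4) - 6/3 = (-7 + 8) - 1*2 = 1 - 2 = -1)
X*(-124) - 21 = -1*(-124) - 21 = 124 - 21 = 103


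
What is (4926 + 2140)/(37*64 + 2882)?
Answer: 3533/2625 ≈ 1.3459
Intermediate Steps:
(4926 + 2140)/(37*64 + 2882) = 7066/(2368 + 2882) = 7066/5250 = 7066*(1/5250) = 3533/2625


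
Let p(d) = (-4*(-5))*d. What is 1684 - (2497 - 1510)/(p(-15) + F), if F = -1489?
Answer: 3013663/1789 ≈ 1684.6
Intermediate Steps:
p(d) = 20*d
1684 - (2497 - 1510)/(p(-15) + F) = 1684 - (2497 - 1510)/(20*(-15) - 1489) = 1684 - 987/(-300 - 1489) = 1684 - 987/(-1789) = 1684 - 987*(-1)/1789 = 1684 - 1*(-987/1789) = 1684 + 987/1789 = 3013663/1789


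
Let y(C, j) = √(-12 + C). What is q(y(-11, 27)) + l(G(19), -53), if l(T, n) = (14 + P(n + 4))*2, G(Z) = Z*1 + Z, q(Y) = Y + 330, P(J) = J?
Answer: 260 + I*√23 ≈ 260.0 + 4.7958*I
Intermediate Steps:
q(Y) = 330 + Y
G(Z) = 2*Z (G(Z) = Z + Z = 2*Z)
l(T, n) = 36 + 2*n (l(T, n) = (14 + (n + 4))*2 = (14 + (4 + n))*2 = (18 + n)*2 = 36 + 2*n)
q(y(-11, 27)) + l(G(19), -53) = (330 + √(-12 - 11)) + (36 + 2*(-53)) = (330 + √(-23)) + (36 - 106) = (330 + I*√23) - 70 = 260 + I*√23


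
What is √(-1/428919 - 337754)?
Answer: I*√62137112902940913/428919 ≈ 581.17*I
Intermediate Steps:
√(-1/428919 - 337754) = √(-144869107927/428919) = I*√62137112902940913/428919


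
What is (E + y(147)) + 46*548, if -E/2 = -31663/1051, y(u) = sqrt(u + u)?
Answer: 26556934/1051 + 7*sqrt(6) ≈ 25285.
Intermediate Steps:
y(u) = sqrt(2)*sqrt(u) (y(u) = sqrt(2*u) = sqrt(2)*sqrt(u))
E = 63326/1051 (E = -(-63326)/1051 = -2*(-31663/1051) = 63326/1051 ≈ 60.253)
(E + y(147)) + 46*548 = (63326/1051 + sqrt(2)*sqrt(147)) + 46*548 = (63326/1051 + sqrt(2)*(7*sqrt(3))) + 25208 = (63326/1051 + 7*sqrt(6)) + 25208 = 26556934/1051 + 7*sqrt(6)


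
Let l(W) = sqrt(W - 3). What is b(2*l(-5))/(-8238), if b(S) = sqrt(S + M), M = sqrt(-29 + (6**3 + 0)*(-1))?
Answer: -sqrt(I)*sqrt(4*sqrt(2) + 7*sqrt(5))/8238 ≈ -0.00039623 - 0.00039623*I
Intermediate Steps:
l(W) = sqrt(-3 + W)
M = 7*I*sqrt(5) (M = sqrt(-29 + (216 + 0)*(-1)) = sqrt(-29 + 216*(-1)) = sqrt(-29 - 216) = sqrt(-245) = 7*I*sqrt(5) ≈ 15.652*I)
b(S) = sqrt(S + 7*I*sqrt(5))
b(2*l(-5))/(-8238) = sqrt(2*sqrt(-3 - 5) + 7*I*sqrt(5))/(-8238) = sqrt(2*sqrt(-8) + 7*I*sqrt(5))*(-1/8238) = sqrt(2*(2*I*sqrt(2)) + 7*I*sqrt(5))*(-1/8238) = sqrt(4*I*sqrt(2) + 7*I*sqrt(5))*(-1/8238) = -sqrt(4*I*sqrt(2) + 7*I*sqrt(5))/8238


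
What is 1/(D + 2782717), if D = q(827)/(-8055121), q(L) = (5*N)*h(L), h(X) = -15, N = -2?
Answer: 8055121/22415122143607 ≈ 3.5936e-7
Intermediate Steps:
q(L) = 150 (q(L) = (5*(-2))*(-15) = -10*(-15) = 150)
D = -150/8055121 (D = 150/(-8055121) = 150*(-1/8055121) = -150/8055121 ≈ -1.8622e-5)
1/(D + 2782717) = 1/(-150/8055121 + 2782717) = 1/(22415122143607/8055121) = 8055121/22415122143607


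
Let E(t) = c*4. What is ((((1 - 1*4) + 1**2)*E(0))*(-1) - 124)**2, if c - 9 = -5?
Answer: 8464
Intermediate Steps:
c = 4 (c = 9 - 5 = 4)
E(t) = 16 (E(t) = 4*4 = 16)
((((1 - 1*4) + 1**2)*E(0))*(-1) - 124)**2 = ((((1 - 1*4) + 1**2)*16)*(-1) - 124)**2 = ((((1 - 4) + 1)*16)*(-1) - 124)**2 = (((-3 + 1)*16)*(-1) - 124)**2 = (-2*16*(-1) - 124)**2 = (-32*(-1) - 124)**2 = (32 - 124)**2 = (-92)**2 = 8464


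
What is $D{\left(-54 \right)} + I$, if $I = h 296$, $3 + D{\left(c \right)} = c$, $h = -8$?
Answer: $-2425$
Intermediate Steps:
$D{\left(c \right)} = -3 + c$
$I = -2368$ ($I = \left(-8\right) 296 = -2368$)
$D{\left(-54 \right)} + I = \left(-3 - 54\right) - 2368 = -57 - 2368 = -2425$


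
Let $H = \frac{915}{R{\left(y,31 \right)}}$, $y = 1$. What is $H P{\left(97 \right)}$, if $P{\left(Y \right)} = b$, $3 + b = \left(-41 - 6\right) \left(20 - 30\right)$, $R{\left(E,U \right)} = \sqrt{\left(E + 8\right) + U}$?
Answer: $\frac{85461 \sqrt{10}}{4} \approx 67563.0$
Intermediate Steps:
$R{\left(E,U \right)} = \sqrt{8 + E + U}$ ($R{\left(E,U \right)} = \sqrt{\left(8 + E\right) + U} = \sqrt{8 + E + U}$)
$b = 467$ ($b = -3 + \left(-41 - 6\right) \left(20 - 30\right) = -3 - -470 = -3 + 470 = 467$)
$H = \frac{183 \sqrt{10}}{4}$ ($H = \frac{915}{\sqrt{8 + 1 + 31}} = \frac{915}{\sqrt{40}} = \frac{915}{2 \sqrt{10}} = 915 \frac{\sqrt{10}}{20} = \frac{183 \sqrt{10}}{4} \approx 144.67$)
$P{\left(Y \right)} = 467$
$H P{\left(97 \right)} = \frac{183 \sqrt{10}}{4} \cdot 467 = \frac{85461 \sqrt{10}}{4}$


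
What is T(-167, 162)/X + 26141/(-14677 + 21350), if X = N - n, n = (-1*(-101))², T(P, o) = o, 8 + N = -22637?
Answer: 428773130/109590679 ≈ 3.9125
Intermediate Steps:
N = -22645 (N = -8 - 22637 = -22645)
n = 10201 (n = 101² = 10201)
X = -32846 (X = -22645 - 1*10201 = -22645 - 10201 = -32846)
T(-167, 162)/X + 26141/(-14677 + 21350) = 162/(-32846) + 26141/(-14677 + 21350) = 162*(-1/32846) + 26141/6673 = -81/16423 + 26141*(1/6673) = -81/16423 + 26141/6673 = 428773130/109590679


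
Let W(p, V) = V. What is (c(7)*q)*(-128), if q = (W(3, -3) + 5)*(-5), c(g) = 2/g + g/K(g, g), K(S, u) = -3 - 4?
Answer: -6400/7 ≈ -914.29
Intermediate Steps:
K(S, u) = -7
c(g) = 2/g - g/7 (c(g) = 2/g + g/(-7) = 2/g + g*(-⅐) = 2/g - g/7)
q = -10 (q = (-3 + 5)*(-5) = 2*(-5) = -10)
(c(7)*q)*(-128) = ((2/7 - ⅐*7)*(-10))*(-128) = ((2*(⅐) - 1)*(-10))*(-128) = ((2/7 - 1)*(-10))*(-128) = -5/7*(-10)*(-128) = (50/7)*(-128) = -6400/7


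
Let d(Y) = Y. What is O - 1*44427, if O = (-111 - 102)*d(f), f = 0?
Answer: -44427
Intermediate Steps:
O = 0 (O = (-111 - 102)*0 = -213*0 = 0)
O - 1*44427 = 0 - 1*44427 = 0 - 44427 = -44427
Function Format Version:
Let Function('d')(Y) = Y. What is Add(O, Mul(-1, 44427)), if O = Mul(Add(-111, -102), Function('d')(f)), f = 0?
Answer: -44427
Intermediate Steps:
O = 0 (O = Mul(Add(-111, -102), 0) = Mul(-213, 0) = 0)
Add(O, Mul(-1, 44427)) = Add(0, Mul(-1, 44427)) = Add(0, -44427) = -44427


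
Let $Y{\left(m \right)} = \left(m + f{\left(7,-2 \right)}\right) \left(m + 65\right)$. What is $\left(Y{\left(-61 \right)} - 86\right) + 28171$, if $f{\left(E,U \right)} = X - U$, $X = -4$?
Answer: $27833$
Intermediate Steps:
$f{\left(E,U \right)} = -4 - U$
$Y{\left(m \right)} = \left(-2 + m\right) \left(65 + m\right)$ ($Y{\left(m \right)} = \left(m - 2\right) \left(m + 65\right) = \left(m + \left(-4 + 2\right)\right) \left(65 + m\right) = \left(m - 2\right) \left(65 + m\right) = \left(-2 + m\right) \left(65 + m\right)$)
$\left(Y{\left(-61 \right)} - 86\right) + 28171 = \left(\left(-130 + \left(-61\right)^{2} + 63 \left(-61\right)\right) - 86\right) + 28171 = \left(\left(-130 + 3721 - 3843\right) + \left(-86 + 0\right)\right) + 28171 = \left(-252 - 86\right) + 28171 = -338 + 28171 = 27833$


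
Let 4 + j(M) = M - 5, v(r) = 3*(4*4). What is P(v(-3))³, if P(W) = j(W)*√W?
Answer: 11389248*√3 ≈ 1.9727e+7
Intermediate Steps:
v(r) = 48 (v(r) = 3*16 = 48)
j(M) = -9 + M (j(M) = -4 + (M - 5) = -4 + (-5 + M) = -9 + M)
P(W) = √W*(-9 + W) (P(W) = (-9 + W)*√W = √W*(-9 + W))
P(v(-3))³ = (√48*(-9 + 48))³ = ((4*√3)*39)³ = (156*√3)³ = 11389248*√3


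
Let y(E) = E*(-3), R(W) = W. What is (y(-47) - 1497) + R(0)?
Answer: -1356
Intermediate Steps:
y(E) = -3*E
(y(-47) - 1497) + R(0) = (-3*(-47) - 1497) + 0 = (141 - 1497) + 0 = -1356 + 0 = -1356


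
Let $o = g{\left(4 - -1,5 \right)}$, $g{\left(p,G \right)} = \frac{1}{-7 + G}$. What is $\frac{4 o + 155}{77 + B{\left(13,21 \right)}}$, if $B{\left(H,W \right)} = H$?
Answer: $\frac{17}{10} \approx 1.7$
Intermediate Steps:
$o = - \frac{1}{2}$ ($o = \frac{1}{-7 + 5} = \frac{1}{-2} = - \frac{1}{2} \approx -0.5$)
$\frac{4 o + 155}{77 + B{\left(13,21 \right)}} = \frac{4 \left(- \frac{1}{2}\right) + 155}{77 + 13} = \frac{-2 + 155}{90} = 153 \cdot \frac{1}{90} = \frac{17}{10}$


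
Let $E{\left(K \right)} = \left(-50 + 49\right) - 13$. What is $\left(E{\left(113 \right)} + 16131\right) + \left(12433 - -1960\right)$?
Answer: $30510$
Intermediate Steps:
$E{\left(K \right)} = -14$ ($E{\left(K \right)} = -1 - 13 = -14$)
$\left(E{\left(113 \right)} + 16131\right) + \left(12433 - -1960\right) = \left(-14 + 16131\right) + \left(12433 - -1960\right) = 16117 + \left(12433 + 1960\right) = 16117 + 14393 = 30510$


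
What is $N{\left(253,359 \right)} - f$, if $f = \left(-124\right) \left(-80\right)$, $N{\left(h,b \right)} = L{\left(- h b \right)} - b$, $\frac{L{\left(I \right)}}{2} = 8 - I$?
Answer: $171391$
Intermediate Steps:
$L{\left(I \right)} = 16 - 2 I$ ($L{\left(I \right)} = 2 \left(8 - I\right) = 16 - 2 I$)
$N{\left(h,b \right)} = 16 - b + 2 b h$ ($N{\left(h,b \right)} = \left(16 - 2 \left(- h b\right)\right) - b = \left(16 - 2 \left(- b h\right)\right) - b = \left(16 + 2 b h\right) - b = 16 - b + 2 b h$)
$f = 9920$
$N{\left(253,359 \right)} - f = \left(16 - 359 + 2 \cdot 359 \cdot 253\right) - 9920 = \left(16 - 359 + 181654\right) - 9920 = 181311 - 9920 = 171391$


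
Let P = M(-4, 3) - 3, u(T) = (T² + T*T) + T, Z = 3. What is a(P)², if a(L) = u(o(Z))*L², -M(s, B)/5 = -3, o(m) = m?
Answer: 9144576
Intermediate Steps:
u(T) = T + 2*T² (u(T) = (T² + T²) + T = 2*T² + T = T + 2*T²)
M(s, B) = 15 (M(s, B) = -5*(-3) = 15)
P = 12 (P = 15 - 3 = 12)
a(L) = 21*L² (a(L) = (3*(1 + 2*3))*L² = (3*(1 + 6))*L² = (3*7)*L² = 21*L²)
a(P)² = (21*12²)² = (21*144)² = 3024² = 9144576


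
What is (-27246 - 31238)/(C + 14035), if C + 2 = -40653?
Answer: 14621/6655 ≈ 2.1970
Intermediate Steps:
C = -40655 (C = -2 - 40653 = -40655)
(-27246 - 31238)/(C + 14035) = (-27246 - 31238)/(-40655 + 14035) = -58484/(-26620) = -58484*(-1/26620) = 14621/6655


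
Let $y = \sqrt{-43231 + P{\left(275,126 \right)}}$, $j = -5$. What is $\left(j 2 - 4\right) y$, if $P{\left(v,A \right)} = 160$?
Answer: $- 98 i \sqrt{879} \approx - 2905.5 i$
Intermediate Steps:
$y = 7 i \sqrt{879}$ ($y = \sqrt{-43231 + 160} = \sqrt{-43071} = 7 i \sqrt{879} \approx 207.54 i$)
$\left(j 2 - 4\right) y = \left(\left(-5\right) 2 - 4\right) 7 i \sqrt{879} = \left(-10 - 4\right) 7 i \sqrt{879} = - 14 \cdot 7 i \sqrt{879} = - 98 i \sqrt{879}$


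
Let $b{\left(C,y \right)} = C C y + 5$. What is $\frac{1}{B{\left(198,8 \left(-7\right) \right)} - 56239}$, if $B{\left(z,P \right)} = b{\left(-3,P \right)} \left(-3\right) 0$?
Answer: $- \frac{1}{56239} \approx -1.7781 \cdot 10^{-5}$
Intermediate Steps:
$b{\left(C,y \right)} = 5 + y C^{2}$ ($b{\left(C,y \right)} = C^{2} y + 5 = y C^{2} + 5 = 5 + y C^{2}$)
$B{\left(z,P \right)} = 0$ ($B{\left(z,P \right)} = \left(5 + P \left(-3\right)^{2}\right) \left(-3\right) 0 = \left(5 + P 9\right) \left(-3\right) 0 = \left(5 + 9 P\right) \left(-3\right) 0 = \left(-15 - 27 P\right) 0 = 0$)
$\frac{1}{B{\left(198,8 \left(-7\right) \right)} - 56239} = \frac{1}{0 - 56239} = \frac{1}{-56239} = - \frac{1}{56239}$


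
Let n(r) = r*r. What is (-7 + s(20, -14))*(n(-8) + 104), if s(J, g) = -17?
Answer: -4032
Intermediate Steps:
n(r) = r²
(-7 + s(20, -14))*(n(-8) + 104) = (-7 - 17)*((-8)² + 104) = -24*(64 + 104) = -24*168 = -4032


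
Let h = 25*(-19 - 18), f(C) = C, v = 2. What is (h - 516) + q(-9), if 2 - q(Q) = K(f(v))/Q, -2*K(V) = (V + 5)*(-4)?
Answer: -12937/9 ≈ -1437.4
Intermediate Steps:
K(V) = 10 + 2*V (K(V) = -(V + 5)*(-4)/2 = -(5 + V)*(-4)/2 = -(-20 - 4*V)/2 = 10 + 2*V)
q(Q) = 2 - 14/Q (q(Q) = 2 - (10 + 2*2)/Q = 2 - (10 + 4)/Q = 2 - 14/Q)
h = -925 (h = 25*(-37) = -925)
(h - 516) + q(-9) = (-925 - 516) + (2 - 14/(-9)) = -1441 + (2 - 14*(-⅑)) = -1441 + (2 + 14/9) = -1441 + 32/9 = -12937/9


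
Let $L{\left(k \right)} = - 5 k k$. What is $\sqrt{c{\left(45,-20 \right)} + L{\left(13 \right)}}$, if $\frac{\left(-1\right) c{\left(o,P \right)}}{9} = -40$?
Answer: $i \sqrt{485} \approx 22.023 i$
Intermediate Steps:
$c{\left(o,P \right)} = 360$ ($c{\left(o,P \right)} = \left(-9\right) \left(-40\right) = 360$)
$L{\left(k \right)} = - 5 k^{2}$
$\sqrt{c{\left(45,-20 \right)} + L{\left(13 \right)}} = \sqrt{360 - 5 \cdot 13^{2}} = \sqrt{360 - 845} = \sqrt{-485} = i \sqrt{485}$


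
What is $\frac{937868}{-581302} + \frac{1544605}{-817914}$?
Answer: $- \frac{832488671531}{237727522014} \approx -3.5019$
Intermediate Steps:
$\frac{937868}{-581302} + \frac{1544605}{-817914} = 937868 \left(- \frac{1}{581302}\right) + 1544605 \left(- \frac{1}{817914}\right) = - \frac{468934}{290651} - \frac{1544605}{817914} = - \frac{832488671531}{237727522014}$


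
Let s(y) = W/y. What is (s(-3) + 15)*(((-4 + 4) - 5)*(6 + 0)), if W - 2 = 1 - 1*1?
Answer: -430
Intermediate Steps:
W = 2 (W = 2 + (1 - 1*1) = 2 + (1 - 1) = 2 + 0 = 2)
s(y) = 2/y
(s(-3) + 15)*(((-4 + 4) - 5)*(6 + 0)) = (2/(-3) + 15)*(((-4 + 4) - 5)*(6 + 0)) = (2*(-⅓) + 15)*((0 - 5)*6) = (-⅔ + 15)*(-5*6) = (43/3)*(-30) = -430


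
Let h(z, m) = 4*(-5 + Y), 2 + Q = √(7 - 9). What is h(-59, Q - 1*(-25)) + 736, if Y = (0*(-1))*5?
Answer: 716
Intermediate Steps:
Y = 0 (Y = 0*5 = 0)
Q = -2 + I*√2 (Q = -2 + √(7 - 9) = -2 + √(-2) = -2 + I*√2 ≈ -2.0 + 1.4142*I)
h(z, m) = -20 (h(z, m) = 4*(-5 + 0) = 4*(-5) = -20)
h(-59, Q - 1*(-25)) + 736 = -20 + 736 = 716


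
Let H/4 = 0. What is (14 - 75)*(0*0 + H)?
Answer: 0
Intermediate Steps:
H = 0 (H = 4*0 = 0)
(14 - 75)*(0*0 + H) = (14 - 75)*(0*0 + 0) = -61*(0 + 0) = -61*0 = 0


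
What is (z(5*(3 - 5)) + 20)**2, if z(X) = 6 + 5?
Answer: 961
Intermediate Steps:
z(X) = 11
(z(5*(3 - 5)) + 20)**2 = (11 + 20)**2 = 31**2 = 961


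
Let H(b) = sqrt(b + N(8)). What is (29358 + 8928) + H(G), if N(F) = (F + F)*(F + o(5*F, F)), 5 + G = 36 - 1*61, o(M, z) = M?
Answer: 38286 + 3*sqrt(82) ≈ 38313.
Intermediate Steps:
G = -30 (G = -5 + (36 - 1*61) = -5 + (36 - 61) = -5 - 25 = -30)
N(F) = 12*F**2 (N(F) = (F + F)*(F + 5*F) = (2*F)*(6*F) = 12*F**2)
H(b) = sqrt(768 + b) (H(b) = sqrt(b + 12*8**2) = sqrt(b + 12*64) = sqrt(b + 768) = sqrt(768 + b))
(29358 + 8928) + H(G) = (29358 + 8928) + sqrt(768 - 30) = 38286 + sqrt(738) = 38286 + 3*sqrt(82)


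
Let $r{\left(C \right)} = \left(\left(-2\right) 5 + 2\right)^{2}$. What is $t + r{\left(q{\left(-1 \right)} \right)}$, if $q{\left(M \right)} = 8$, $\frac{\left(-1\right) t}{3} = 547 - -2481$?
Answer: $-9020$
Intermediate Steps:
$t = -9084$ ($t = - 3 \left(547 - -2481\right) = - 3 \left(547 + 2481\right) = \left(-3\right) 3028 = -9084$)
$r{\left(C \right)} = 64$ ($r{\left(C \right)} = \left(-10 + 2\right)^{2} = \left(-8\right)^{2} = 64$)
$t + r{\left(q{\left(-1 \right)} \right)} = -9084 + 64 = -9020$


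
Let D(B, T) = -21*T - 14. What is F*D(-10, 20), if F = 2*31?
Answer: -26908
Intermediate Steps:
D(B, T) = -14 - 21*T
F = 62
F*D(-10, 20) = 62*(-14 - 21*20) = 62*(-14 - 420) = 62*(-434) = -26908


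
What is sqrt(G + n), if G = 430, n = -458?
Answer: 2*I*sqrt(7) ≈ 5.2915*I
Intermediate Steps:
sqrt(G + n) = sqrt(430 - 458) = sqrt(-28) = 2*I*sqrt(7)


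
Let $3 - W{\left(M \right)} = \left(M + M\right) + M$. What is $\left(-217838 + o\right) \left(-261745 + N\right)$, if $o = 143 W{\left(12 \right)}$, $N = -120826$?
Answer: $85143854047$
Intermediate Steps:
$W{\left(M \right)} = 3 - 3 M$ ($W{\left(M \right)} = 3 - \left(\left(M + M\right) + M\right) = 3 - \left(2 M + M\right) = 3 - 3 M$)
$o = -4719$ ($o = 143 \left(3 - 36\right) = 143 \left(-33\right) = -4719$)
$\left(-217838 + o\right) \left(-261745 + N\right) = \left(-217838 - 4719\right) \left(-261745 - 120826\right) = \left(-222557\right) \left(-382571\right) = 85143854047$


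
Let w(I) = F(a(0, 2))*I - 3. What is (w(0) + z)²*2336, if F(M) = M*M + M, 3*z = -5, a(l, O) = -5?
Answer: 457856/9 ≈ 50873.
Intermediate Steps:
z = -5/3 (z = (⅓)*(-5) = -5/3 ≈ -1.6667)
F(M) = M + M² (F(M) = M² + M = M + M²)
w(I) = -3 + 20*I (w(I) = (-5*(1 - 5))*I - 3 = (-5*(-4))*I - 3 = 20*I - 3 = -3 + 20*I)
(w(0) + z)²*2336 = ((-3 + 20*0) - 5/3)²*2336 = ((-3 + 0) - 5/3)²*2336 = (-3 - 5/3)²*2336 = (-14/3)²*2336 = (196/9)*2336 = 457856/9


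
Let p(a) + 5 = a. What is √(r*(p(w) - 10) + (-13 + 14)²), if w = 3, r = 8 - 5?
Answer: I*√35 ≈ 5.9161*I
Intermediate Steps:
r = 3
p(a) = -5 + a
√(r*(p(w) - 10) + (-13 + 14)²) = √(3*((-5 + 3) - 10) + (-13 + 14)²) = √(3*(-2 - 10) + 1²) = √(3*(-12) + 1) = √(-36 + 1) = √(-35) = I*√35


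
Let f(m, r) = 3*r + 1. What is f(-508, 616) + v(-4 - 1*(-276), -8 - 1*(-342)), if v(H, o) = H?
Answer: 2121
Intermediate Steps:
f(m, r) = 1 + 3*r
f(-508, 616) + v(-4 - 1*(-276), -8 - 1*(-342)) = (1 + 3*616) + (-4 - 1*(-276)) = (1 + 1848) + (-4 + 276) = 1849 + 272 = 2121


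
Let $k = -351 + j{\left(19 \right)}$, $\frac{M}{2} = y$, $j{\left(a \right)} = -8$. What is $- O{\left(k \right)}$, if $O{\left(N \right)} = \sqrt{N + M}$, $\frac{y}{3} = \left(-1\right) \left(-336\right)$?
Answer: $- \sqrt{1657} \approx -40.706$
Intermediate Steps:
$y = 1008$ ($y = 3 \left(\left(-1\right) \left(-336\right)\right) = 3 \cdot 336 = 1008$)
$M = 2016$ ($M = 2 \cdot 1008 = 2016$)
$k = -359$ ($k = -351 - 8 = -359$)
$O{\left(N \right)} = \sqrt{2016 + N}$ ($O{\left(N \right)} = \sqrt{N + 2016} = \sqrt{2016 + N}$)
$- O{\left(k \right)} = - \sqrt{2016 - 359} = - \sqrt{1657}$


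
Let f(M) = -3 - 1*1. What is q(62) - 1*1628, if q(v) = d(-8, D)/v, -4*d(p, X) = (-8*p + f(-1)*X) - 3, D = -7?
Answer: -403833/248 ≈ -1628.4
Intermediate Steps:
f(M) = -4 (f(M) = -3 - 1 = -4)
d(p, X) = 3/4 + X + 2*p (d(p, X) = -((-8*p - 4*X) - 3)/4 = -(-3 - 8*p - 4*X)/4 = 3/4 + X + 2*p)
q(v) = -89/(4*v) (q(v) = (3/4 - 7 + 2*(-8))/v = (3/4 - 7 - 16)/v = -89/(4*v))
q(62) - 1*1628 = -89/4/62 - 1*1628 = -89/4*1/62 - 1628 = -89/248 - 1628 = -403833/248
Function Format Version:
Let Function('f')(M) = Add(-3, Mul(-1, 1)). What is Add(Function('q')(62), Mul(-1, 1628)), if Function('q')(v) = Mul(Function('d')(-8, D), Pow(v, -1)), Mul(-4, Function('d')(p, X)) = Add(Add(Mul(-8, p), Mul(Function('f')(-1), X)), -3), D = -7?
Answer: Rational(-403833, 248) ≈ -1628.4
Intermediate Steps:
Function('f')(M) = -4 (Function('f')(M) = Add(-3, -1) = -4)
Function('d')(p, X) = Add(Rational(3, 4), X, Mul(2, p)) (Function('d')(p, X) = Mul(Rational(-1, 4), Add(Add(Mul(-8, p), Mul(-4, X)), -3)) = Mul(Rational(-1, 4), Add(-3, Mul(-8, p), Mul(-4, X))) = Add(Rational(3, 4), X, Mul(2, p)))
Function('q')(v) = Mul(Rational(-89, 4), Pow(v, -1)) (Function('q')(v) = Mul(Add(Rational(3, 4), -7, Mul(2, -8)), Pow(v, -1)) = Mul(Add(Rational(3, 4), -7, -16), Pow(v, -1)) = Mul(Rational(-89, 4), Pow(v, -1)))
Add(Function('q')(62), Mul(-1, 1628)) = Add(Mul(Rational(-89, 4), Pow(62, -1)), Mul(-1, 1628)) = Add(Mul(Rational(-89, 4), Rational(1, 62)), -1628) = Add(Rational(-89, 248), -1628) = Rational(-403833, 248)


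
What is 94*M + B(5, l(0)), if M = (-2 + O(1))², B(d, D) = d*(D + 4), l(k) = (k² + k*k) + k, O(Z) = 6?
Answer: 1524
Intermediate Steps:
l(k) = k + 2*k² (l(k) = (k² + k²) + k = 2*k² + k = k + 2*k²)
B(d, D) = d*(4 + D)
M = 16 (M = (-2 + 6)² = 4² = 16)
94*M + B(5, l(0)) = 94*16 + 5*(4 + 0*(1 + 2*0)) = 1504 + 5*(4 + 0*(1 + 0)) = 1504 + 5*(4 + 0*1) = 1504 + 5*(4 + 0) = 1504 + 5*4 = 1504 + 20 = 1524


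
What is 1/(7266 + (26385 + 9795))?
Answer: 1/43446 ≈ 2.3017e-5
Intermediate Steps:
1/(7266 + (26385 + 9795)) = 1/(7266 + 36180) = 1/43446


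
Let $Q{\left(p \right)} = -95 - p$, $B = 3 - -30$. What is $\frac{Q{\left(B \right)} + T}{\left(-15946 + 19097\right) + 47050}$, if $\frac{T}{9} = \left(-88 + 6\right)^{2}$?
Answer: $\frac{60388}{50201} \approx 1.2029$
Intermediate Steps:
$T = 60516$ ($T = 9 \left(-88 + 6\right)^{2} = 9 \left(-82\right)^{2} = 9 \cdot 6724 = 60516$)
$B = 33$ ($B = 3 + 30 = 33$)
$\frac{Q{\left(B \right)} + T}{\left(-15946 + 19097\right) + 47050} = \frac{\left(-95 - 33\right) + 60516}{\left(-15946 + 19097\right) + 47050} = \frac{\left(-95 - 33\right) + 60516}{3151 + 47050} = \frac{-128 + 60516}{50201} = 60388 \cdot \frac{1}{50201} = \frac{60388}{50201}$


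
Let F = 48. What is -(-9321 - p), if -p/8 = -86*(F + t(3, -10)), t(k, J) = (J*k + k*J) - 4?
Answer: -1687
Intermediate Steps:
t(k, J) = -4 + 2*J*k (t(k, J) = (J*k + J*k) - 4 = 2*J*k - 4 = -4 + 2*J*k)
p = -11008 (p = -(-688)*(48 + (-4 + 2*(-10)*3)) = -(-688)*(48 + (-4 - 60)) = -(-688)*(48 - 64) = -(-688)*(-16) = -8*1376 = -11008)
-(-9321 - p) = -(-9321 - 1*(-11008)) = -(-9321 + 11008) = -1*1687 = -1687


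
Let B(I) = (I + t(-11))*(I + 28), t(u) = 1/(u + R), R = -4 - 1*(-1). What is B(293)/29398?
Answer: 1316421/411572 ≈ 3.1985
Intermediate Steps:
R = -3 (R = -4 + 1 = -3)
t(u) = 1/(-3 + u) (t(u) = 1/(u - 3) = 1/(-3 + u))
B(I) = (28 + I)*(-1/14 + I) (B(I) = (I + 1/(-3 - 11))*(I + 28) = (I + 1/(-14))*(28 + I) = (I - 1/14)*(28 + I) = (-1/14 + I)*(28 + I) = (28 + I)*(-1/14 + I))
B(293)/29398 = (-2 + 293² + (391/14)*293)/29398 = (-2 + 85849 + 114563/14)*(1/29398) = (1316421/14)*(1/29398) = 1316421/411572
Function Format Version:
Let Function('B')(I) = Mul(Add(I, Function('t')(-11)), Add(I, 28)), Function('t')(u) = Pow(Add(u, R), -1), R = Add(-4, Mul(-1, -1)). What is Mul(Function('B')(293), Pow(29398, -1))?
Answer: Rational(1316421, 411572) ≈ 3.1985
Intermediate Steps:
R = -3 (R = Add(-4, 1) = -3)
Function('t')(u) = Pow(Add(-3, u), -1) (Function('t')(u) = Pow(Add(u, -3), -1) = Pow(Add(-3, u), -1))
Function('B')(I) = Mul(Add(28, I), Add(Rational(-1, 14), I)) (Function('B')(I) = Mul(Add(I, Pow(Add(-3, -11), -1)), Add(I, 28)) = Mul(Add(I, Pow(-14, -1)), Add(28, I)) = Mul(Add(I, Rational(-1, 14)), Add(28, I)) = Mul(Add(Rational(-1, 14), I), Add(28, I)) = Mul(Add(28, I), Add(Rational(-1, 14), I)))
Mul(Function('B')(293), Pow(29398, -1)) = Mul(Add(-2, Pow(293, 2), Mul(Rational(391, 14), 293)), Pow(29398, -1)) = Mul(Add(-2, 85849, Rational(114563, 14)), Rational(1, 29398)) = Mul(Rational(1316421, 14), Rational(1, 29398)) = Rational(1316421, 411572)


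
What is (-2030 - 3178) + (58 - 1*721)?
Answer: -5871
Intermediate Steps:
(-2030 - 3178) + (58 - 1*721) = -5208 + (58 - 721) = -5208 - 663 = -5871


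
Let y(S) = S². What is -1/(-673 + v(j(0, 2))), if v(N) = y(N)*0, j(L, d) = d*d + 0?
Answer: 1/673 ≈ 0.0014859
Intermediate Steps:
j(L, d) = d² (j(L, d) = d² + 0 = d²)
v(N) = 0 (v(N) = N²*0 = 0)
-1/(-673 + v(j(0, 2))) = -1/(-673 + 0) = -1/(-673) = -1*(-1/673) = 1/673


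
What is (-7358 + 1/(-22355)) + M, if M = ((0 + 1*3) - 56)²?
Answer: -101692896/22355 ≈ -4549.0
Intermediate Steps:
M = 2809 (M = ((0 + 3) - 56)² = (3 - 56)² = (-53)² = 2809)
(-7358 + 1/(-22355)) + M = (-7358 + 1/(-22355)) + 2809 = (-7358 - 1/22355) + 2809 = -164488091/22355 + 2809 = -101692896/22355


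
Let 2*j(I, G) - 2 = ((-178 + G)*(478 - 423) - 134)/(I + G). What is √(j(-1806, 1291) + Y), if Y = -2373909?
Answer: 3*I*√279837990070/1030 ≈ 1540.8*I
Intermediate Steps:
j(I, G) = 1 + (-9924 + 55*G)/(2*(G + I)) (j(I, G) = 1 + (((-178 + G)*(478 - 423) - 134)/(I + G))/2 = 1 + (((-178 + G)*55 - 134)/(G + I))/2 = 1 + (((-9790 + 55*G) - 134)/(G + I))/2 = 1 + ((-9924 + 55*G)/(G + I))/2 = 1 + (-9924 + 55*G)/(2*(G + I)))
√(j(-1806, 1291) + Y) = √((-4962 - 1806 + (57/2)*1291)/(1291 - 1806) - 2373909) = √((-4962 - 1806 + 73587/2)/(-515) - 2373909) = √(-1/515*60051/2 - 2373909) = √(-60051/1030 - 2373909) = √(-2445186321/1030) = 3*I*√279837990070/1030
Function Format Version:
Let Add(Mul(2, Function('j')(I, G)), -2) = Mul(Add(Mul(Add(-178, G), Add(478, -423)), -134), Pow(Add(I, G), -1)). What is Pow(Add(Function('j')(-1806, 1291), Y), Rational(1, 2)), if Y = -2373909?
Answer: Mul(Rational(3, 1030), I, Pow(279837990070, Rational(1, 2))) ≈ Mul(1540.8, I)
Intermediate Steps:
Function('j')(I, G) = Add(1, Mul(Rational(1, 2), Pow(Add(G, I), -1), Add(-9924, Mul(55, G)))) (Function('j')(I, G) = Add(1, Mul(Rational(1, 2), Mul(Add(Mul(Add(-178, G), Add(478, -423)), -134), Pow(Add(I, G), -1)))) = Add(1, Mul(Rational(1, 2), Mul(Add(Mul(Add(-178, G), 55), -134), Pow(Add(G, I), -1)))) = Add(1, Mul(Rational(1, 2), Mul(Add(Add(-9790, Mul(55, G)), -134), Pow(Add(G, I), -1)))) = Add(1, Mul(Rational(1, 2), Mul(Add(-9924, Mul(55, G)), Pow(Add(G, I), -1)))) = Add(1, Mul(Rational(1, 2), Mul(Pow(Add(G, I), -1), Add(-9924, Mul(55, G))))) = Add(1, Mul(Rational(1, 2), Pow(Add(G, I), -1), Add(-9924, Mul(55, G)))))
Pow(Add(Function('j')(-1806, 1291), Y), Rational(1, 2)) = Pow(Add(Mul(Pow(Add(1291, -1806), -1), Add(-4962, -1806, Mul(Rational(57, 2), 1291))), -2373909), Rational(1, 2)) = Pow(Add(Mul(Pow(-515, -1), Add(-4962, -1806, Rational(73587, 2))), -2373909), Rational(1, 2)) = Pow(Add(Mul(Rational(-1, 515), Rational(60051, 2)), -2373909), Rational(1, 2)) = Pow(Add(Rational(-60051, 1030), -2373909), Rational(1, 2)) = Pow(Rational(-2445186321, 1030), Rational(1, 2)) = Mul(Rational(3, 1030), I, Pow(279837990070, Rational(1, 2)))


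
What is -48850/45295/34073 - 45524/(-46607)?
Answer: 739542901762/757160904071 ≈ 0.97673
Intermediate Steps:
-48850/45295/34073 - 45524/(-46607) = -48850*1/45295*(1/34073) - 45524*(-1/46607) = -9770/9059*1/34073 + 2396/2453 = -9770/308667307 + 2396/2453 = 739542901762/757160904071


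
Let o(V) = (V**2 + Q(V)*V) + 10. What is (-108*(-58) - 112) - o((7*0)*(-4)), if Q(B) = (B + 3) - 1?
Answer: 6142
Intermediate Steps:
Q(B) = 2 + B (Q(B) = (3 + B) - 1 = 2 + B)
o(V) = 10 + V**2 + V*(2 + V) (o(V) = (V**2 + (2 + V)*V) + 10 = (V**2 + V*(2 + V)) + 10 = 10 + V**2 + V*(2 + V))
(-108*(-58) - 112) - o((7*0)*(-4)) = (-108*(-58) - 112) - (10 + 2*((7*0)*(-4)) + 2*((7*0)*(-4))**2) = (6264 - 112) - (10 + 2*(0*(-4)) + 2*(0*(-4))**2) = 6152 - (10 + 2*0 + 2*0**2) = 6152 - (10 + 0 + 2*0) = 6152 - (10 + 0 + 0) = 6152 - 1*10 = 6152 - 10 = 6142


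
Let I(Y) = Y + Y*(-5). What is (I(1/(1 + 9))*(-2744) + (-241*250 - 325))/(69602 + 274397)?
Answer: -297387/1719995 ≈ -0.17290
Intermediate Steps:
I(Y) = -4*Y (I(Y) = Y - 5*Y = -4*Y)
(I(1/(1 + 9))*(-2744) + (-241*250 - 325))/(69602 + 274397) = (-4/(1 + 9)*(-2744) + (-241*250 - 325))/(69602 + 274397) = (-4/10*(-2744) + (-60250 - 325))/343999 = (-4*1/10*(-2744) - 60575)*(1/343999) = (-2/5*(-2744) - 60575)*(1/343999) = (5488/5 - 60575)*(1/343999) = -297387/5*1/343999 = -297387/1719995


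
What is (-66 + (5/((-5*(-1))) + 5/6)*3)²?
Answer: 14641/4 ≈ 3660.3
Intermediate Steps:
(-66 + (5/((-5*(-1))) + 5/6)*3)² = (-66 + (5/5 + 5*(⅙))*3)² = (-66 + (5*(⅕) + ⅚)*3)² = (-66 + (1 + ⅚)*3)² = (-66 + (11/6)*3)² = (-66 + 11/2)² = (-121/2)² = 14641/4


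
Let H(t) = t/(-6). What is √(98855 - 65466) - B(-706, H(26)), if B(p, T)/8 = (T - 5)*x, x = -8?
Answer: -1792/3 + √33389 ≈ -414.61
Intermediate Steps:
H(t) = -t/6 (H(t) = t*(-⅙) = -t/6)
B(p, T) = 320 - 64*T (B(p, T) = 8*((T - 5)*(-8)) = 8*((-5 + T)*(-8)) = 8*(40 - 8*T) = 320 - 64*T)
√(98855 - 65466) - B(-706, H(26)) = √(98855 - 65466) - (320 - (-32)*26/3) = √33389 - (320 - 64*(-13/3)) = √33389 - (320 + 832/3) = √33389 - 1*1792/3 = √33389 - 1792/3 = -1792/3 + √33389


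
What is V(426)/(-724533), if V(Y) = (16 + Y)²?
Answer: -195364/724533 ≈ -0.26964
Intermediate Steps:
V(426)/(-724533) = (16 + 426)²/(-724533) = 442²*(-1/724533) = 195364*(-1/724533) = -195364/724533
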